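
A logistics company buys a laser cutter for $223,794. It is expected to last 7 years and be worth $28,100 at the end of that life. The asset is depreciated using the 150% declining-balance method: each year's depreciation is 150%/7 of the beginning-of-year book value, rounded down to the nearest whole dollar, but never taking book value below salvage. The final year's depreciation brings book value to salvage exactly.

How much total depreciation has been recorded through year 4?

Depreciable base = $223,794 − $28,100 = $195,694.
Year 1: ⌊$223,794 × 150%/7⌋ = $47,955. Book value $175,839.
Year 2: ⌊$175,839 × 150%/7⌋ = $37,679. Book value $138,160.
Year 3: ⌊$138,160 × 150%/7⌋ = $29,605. Book value $108,555.
Year 4: ⌊$108,555 × 150%/7⌋ = $23,261. Book value $85,294.
Accumulated through year 4 = $223,794 − $85,294 = $138,500.

$138,500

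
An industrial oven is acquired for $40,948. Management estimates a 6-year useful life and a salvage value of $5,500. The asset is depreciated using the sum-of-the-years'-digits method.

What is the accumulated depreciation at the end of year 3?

Depreciable base = $40,948 − $5,500 = $35,448.
Sum of the years' digits = 6+5+4+3+2+1 = 21.
Year 1: $35,448 × 6/21 = $10,128. Book value $30,820.
Year 2: $35,448 × 5/21 = $8,440. Book value $22,380.
Year 3: $35,448 × 4/21 = $6,752. Book value $15,628.
Accumulated through year 3 = $40,948 − $15,628 = $25,320.

$25,320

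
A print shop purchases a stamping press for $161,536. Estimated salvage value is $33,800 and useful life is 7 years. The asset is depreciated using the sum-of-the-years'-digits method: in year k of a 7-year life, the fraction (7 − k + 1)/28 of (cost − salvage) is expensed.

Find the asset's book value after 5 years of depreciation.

$47,486

Depreciable base = $161,536 − $33,800 = $127,736.
Sum of the years' digits = 7+6+5+4+3+2+1 = 28.
Year 1: $127,736 × 7/28 = $31,934. Book value $129,602.
Year 2: $127,736 × 6/28 = $27,372. Book value $102,230.
Year 3: $127,736 × 5/28 = $22,810. Book value $79,420.
Year 4: $127,736 × 4/28 = $18,248. Book value $61,172.
Year 5: $127,736 × 3/28 = $13,686. Book value $47,486.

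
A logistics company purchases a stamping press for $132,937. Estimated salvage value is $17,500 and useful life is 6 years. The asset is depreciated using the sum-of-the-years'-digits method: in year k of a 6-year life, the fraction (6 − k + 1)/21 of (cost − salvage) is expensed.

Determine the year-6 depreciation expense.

$5,497

Depreciable base = $132,937 − $17,500 = $115,437.
Sum of the years' digits = 6+5+4+3+2+1 = 21.
Year 1: $115,437 × 6/21 = $32,982. Book value $99,955.
Year 2: $115,437 × 5/21 = $27,485. Book value $72,470.
Year 3: $115,437 × 4/21 = $21,988. Book value $50,482.
Year 4: $115,437 × 3/21 = $16,491. Book value $33,991.
Year 5: $115,437 × 2/21 = $10,994. Book value $22,997.
Year 6: $115,437 × 1/21 = $5,497. Book value $17,500.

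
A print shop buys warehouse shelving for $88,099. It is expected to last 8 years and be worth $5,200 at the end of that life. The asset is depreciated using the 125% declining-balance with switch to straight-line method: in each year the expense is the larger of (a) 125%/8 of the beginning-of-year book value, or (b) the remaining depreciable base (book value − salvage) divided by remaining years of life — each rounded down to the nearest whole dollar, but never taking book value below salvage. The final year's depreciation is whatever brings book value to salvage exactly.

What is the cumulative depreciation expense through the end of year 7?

Depreciable base = $88,099 − $5,200 = $82,899.
Year 1: DB = ⌊$88,099 × 125%/8⌋ = $13,765; SL = ⌊$82,899/8⌋ = $10,362 → take DB $13,765. Book value $74,334.
Year 2: DB = ⌊$74,334 × 125%/8⌋ = $11,614; SL = ⌊$69,134/7⌋ = $9,876 → take DB $11,614. Book value $62,720.
Year 3: DB = ⌊$62,720 × 125%/8⌋ = $9,800; SL = ⌊$57,520/6⌋ = $9,586 → take DB $9,800. Book value $52,920.
Year 4: DB = ⌊$52,920 × 125%/8⌋ = $8,268; SL = ⌊$47,720/5⌋ = $9,544 → take SL $9,544. Book value $43,376.
Year 5: DB = ⌊$43,376 × 125%/8⌋ = $6,777; SL = ⌊$38,176/4⌋ = $9,544 → take SL $9,544. Book value $33,832.
Year 6: DB = ⌊$33,832 × 125%/8⌋ = $5,286; SL = ⌊$28,632/3⌋ = $9,544 → take SL $9,544. Book value $24,288.
Year 7: DB = ⌊$24,288 × 125%/8⌋ = $3,795; SL = ⌊$19,088/2⌋ = $9,544 → take SL $9,544. Book value $14,744.
Accumulated through year 7 = $88,099 − $14,744 = $73,355.

$73,355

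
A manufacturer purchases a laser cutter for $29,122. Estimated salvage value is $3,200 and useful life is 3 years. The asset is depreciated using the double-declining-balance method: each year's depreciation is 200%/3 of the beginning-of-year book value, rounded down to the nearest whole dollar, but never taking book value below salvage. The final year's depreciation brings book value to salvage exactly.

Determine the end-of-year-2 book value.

$3,236

Depreciable base = $29,122 − $3,200 = $25,922.
Year 1: ⌊$29,122 × 200%/3⌋ = $19,414. Book value $9,708.
Year 2: ⌊$9,708 × 200%/3⌋ = $6,472. Book value $3,236.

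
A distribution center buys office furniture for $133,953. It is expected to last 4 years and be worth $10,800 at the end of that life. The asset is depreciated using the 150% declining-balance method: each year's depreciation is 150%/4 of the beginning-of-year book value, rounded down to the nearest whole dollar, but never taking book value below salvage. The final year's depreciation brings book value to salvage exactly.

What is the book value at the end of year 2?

Depreciable base = $133,953 − $10,800 = $123,153.
Year 1: ⌊$133,953 × 150%/4⌋ = $50,232. Book value $83,721.
Year 2: ⌊$83,721 × 150%/4⌋ = $31,395. Book value $52,326.

$52,326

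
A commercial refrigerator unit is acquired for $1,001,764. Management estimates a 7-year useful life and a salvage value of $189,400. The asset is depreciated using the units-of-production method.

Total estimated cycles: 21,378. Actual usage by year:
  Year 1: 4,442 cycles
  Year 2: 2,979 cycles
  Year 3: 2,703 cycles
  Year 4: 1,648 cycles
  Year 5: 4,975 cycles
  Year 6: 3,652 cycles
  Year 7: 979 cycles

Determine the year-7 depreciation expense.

$37,202

Depreciable base = $1,001,764 − $189,400 = $812,364.
Rate = $812,364 / 21,378 cycles = $38 per cycle.
Year 1: 4,442 × $38 = $168,796. Book value $832,968.
Year 2: 2,979 × $38 = $113,202. Book value $719,766.
Year 3: 2,703 × $38 = $102,714. Book value $617,052.
Year 4: 1,648 × $38 = $62,624. Book value $554,428.
Year 5: 4,975 × $38 = $189,050. Book value $365,378.
Year 6: 3,652 × $38 = $138,776. Book value $226,602.
Year 7: 979 × $38 = $37,202. Book value $189,400.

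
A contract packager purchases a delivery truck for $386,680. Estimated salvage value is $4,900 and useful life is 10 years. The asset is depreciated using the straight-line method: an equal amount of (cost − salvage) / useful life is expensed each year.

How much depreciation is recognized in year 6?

Depreciable base = $386,680 − $4,900 = $381,780.
Annual expense = $381,780 / 10 = $38,178.

$38,178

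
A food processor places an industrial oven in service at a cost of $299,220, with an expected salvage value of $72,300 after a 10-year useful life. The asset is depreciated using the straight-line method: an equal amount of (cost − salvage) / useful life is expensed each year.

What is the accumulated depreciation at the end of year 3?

$68,076

Depreciable base = $299,220 − $72,300 = $226,920.
Annual expense = $226,920 / 10 = $22,692.
End of year 1: book value $276,528.
End of year 2: book value $253,836.
End of year 3: book value $231,144.
Accumulated through year 3 = $299,220 − $231,144 = $68,076.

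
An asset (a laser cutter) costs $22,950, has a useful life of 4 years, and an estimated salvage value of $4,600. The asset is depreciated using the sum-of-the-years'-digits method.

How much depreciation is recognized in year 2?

Depreciable base = $22,950 − $4,600 = $18,350.
Sum of the years' digits = 4+3+2+1 = 10.
Year 1: $18,350 × 4/10 = $7,340. Book value $15,610.
Year 2: $18,350 × 3/10 = $5,505. Book value $10,105.

$5,505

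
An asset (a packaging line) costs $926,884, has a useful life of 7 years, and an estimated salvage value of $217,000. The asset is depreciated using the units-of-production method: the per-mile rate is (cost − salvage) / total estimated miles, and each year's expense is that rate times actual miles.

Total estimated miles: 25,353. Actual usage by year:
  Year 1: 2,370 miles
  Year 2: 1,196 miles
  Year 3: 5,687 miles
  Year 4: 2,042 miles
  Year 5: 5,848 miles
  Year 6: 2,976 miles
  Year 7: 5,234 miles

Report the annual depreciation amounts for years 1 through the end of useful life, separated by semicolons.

Depreciable base = $926,884 − $217,000 = $709,884.
Rate = $709,884 / 25,353 miles = $28 per mile.
Year 1: 2,370 × $28 = $66,360. Book value $860,524.
Year 2: 1,196 × $28 = $33,488. Book value $827,036.
Year 3: 5,687 × $28 = $159,236. Book value $667,800.
Year 4: 2,042 × $28 = $57,176. Book value $610,624.
Year 5: 5,848 × $28 = $163,744. Book value $446,880.
Year 6: 2,976 × $28 = $83,328. Book value $363,552.
Year 7: 5,234 × $28 = $146,552. Book value $217,000.

$66,360; $33,488; $159,236; $57,176; $163,744; $83,328; $146,552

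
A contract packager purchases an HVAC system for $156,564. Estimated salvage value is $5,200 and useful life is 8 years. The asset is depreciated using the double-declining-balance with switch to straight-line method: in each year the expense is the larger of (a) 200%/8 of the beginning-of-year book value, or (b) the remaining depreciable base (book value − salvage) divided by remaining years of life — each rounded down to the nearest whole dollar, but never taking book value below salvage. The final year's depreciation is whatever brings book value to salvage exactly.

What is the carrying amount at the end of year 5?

Depreciable base = $156,564 − $5,200 = $151,364.
Year 1: DB = ⌊$156,564 × 200%/8⌋ = $39,141; SL = ⌊$151,364/8⌋ = $18,920 → take DB $39,141. Book value $117,423.
Year 2: DB = ⌊$117,423 × 200%/8⌋ = $29,355; SL = ⌊$112,223/7⌋ = $16,031 → take DB $29,355. Book value $88,068.
Year 3: DB = ⌊$88,068 × 200%/8⌋ = $22,017; SL = ⌊$82,868/6⌋ = $13,811 → take DB $22,017. Book value $66,051.
Year 4: DB = ⌊$66,051 × 200%/8⌋ = $16,512; SL = ⌊$60,851/5⌋ = $12,170 → take DB $16,512. Book value $49,539.
Year 5: DB = ⌊$49,539 × 200%/8⌋ = $12,384; SL = ⌊$44,339/4⌋ = $11,084 → take DB $12,384. Book value $37,155.

$37,155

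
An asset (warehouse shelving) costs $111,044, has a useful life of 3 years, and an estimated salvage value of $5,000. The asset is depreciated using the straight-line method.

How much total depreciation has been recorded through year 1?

Depreciable base = $111,044 − $5,000 = $106,044.
Annual expense = $106,044 / 3 = $35,348.
End of year 1: book value $75,696.
Accumulated through year 1 = $111,044 − $75,696 = $35,348.

$35,348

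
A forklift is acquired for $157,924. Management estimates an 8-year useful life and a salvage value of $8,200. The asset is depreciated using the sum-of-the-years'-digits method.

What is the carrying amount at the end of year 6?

$20,677

Depreciable base = $157,924 − $8,200 = $149,724.
Sum of the years' digits = 8+7+6+5+4+3+2+1 = 36.
Year 1: $149,724 × 8/36 = $33,272. Book value $124,652.
Year 2: $149,724 × 7/36 = $29,113. Book value $95,539.
Year 3: $149,724 × 6/36 = $24,954. Book value $70,585.
Year 4: $149,724 × 5/36 = $20,795. Book value $49,790.
Year 5: $149,724 × 4/36 = $16,636. Book value $33,154.
Year 6: $149,724 × 3/36 = $12,477. Book value $20,677.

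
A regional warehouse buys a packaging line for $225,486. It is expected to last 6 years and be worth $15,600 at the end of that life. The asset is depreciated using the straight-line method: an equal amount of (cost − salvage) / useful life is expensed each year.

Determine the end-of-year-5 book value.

$50,581

Depreciable base = $225,486 − $15,600 = $209,886.
Annual expense = $209,886 / 6 = $34,981.
End of year 1: book value $190,505.
End of year 2: book value $155,524.
End of year 3: book value $120,543.
End of year 4: book value $85,562.
End of year 5: book value $50,581.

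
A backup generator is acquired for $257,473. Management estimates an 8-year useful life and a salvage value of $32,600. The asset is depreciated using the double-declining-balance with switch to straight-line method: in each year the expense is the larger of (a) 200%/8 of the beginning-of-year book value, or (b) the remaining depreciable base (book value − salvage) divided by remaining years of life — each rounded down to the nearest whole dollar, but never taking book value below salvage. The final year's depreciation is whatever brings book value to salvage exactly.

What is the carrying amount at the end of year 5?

Depreciable base = $257,473 − $32,600 = $224,873.
Year 1: DB = ⌊$257,473 × 200%/8⌋ = $64,368; SL = ⌊$224,873/8⌋ = $28,109 → take DB $64,368. Book value $193,105.
Year 2: DB = ⌊$193,105 × 200%/8⌋ = $48,276; SL = ⌊$160,505/7⌋ = $22,929 → take DB $48,276. Book value $144,829.
Year 3: DB = ⌊$144,829 × 200%/8⌋ = $36,207; SL = ⌊$112,229/6⌋ = $18,704 → take DB $36,207. Book value $108,622.
Year 4: DB = ⌊$108,622 × 200%/8⌋ = $27,155; SL = ⌊$76,022/5⌋ = $15,204 → take DB $27,155. Book value $81,467.
Year 5: DB = ⌊$81,467 × 200%/8⌋ = $20,366; SL = ⌊$48,867/4⌋ = $12,216 → take DB $20,366. Book value $61,101.

$61,101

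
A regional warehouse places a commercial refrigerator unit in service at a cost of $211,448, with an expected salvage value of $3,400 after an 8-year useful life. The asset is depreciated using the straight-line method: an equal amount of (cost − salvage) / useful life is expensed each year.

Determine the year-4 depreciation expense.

$26,006

Depreciable base = $211,448 − $3,400 = $208,048.
Annual expense = $208,048 / 8 = $26,006.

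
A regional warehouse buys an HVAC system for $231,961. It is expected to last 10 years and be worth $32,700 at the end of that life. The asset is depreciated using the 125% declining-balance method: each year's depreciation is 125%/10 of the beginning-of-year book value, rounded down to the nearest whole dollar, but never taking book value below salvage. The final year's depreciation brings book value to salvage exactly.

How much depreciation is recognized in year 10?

Depreciable base = $231,961 − $32,700 = $199,261.
Year 1: ⌊$231,961 × 125%/10⌋ = $28,995. Book value $202,966.
Year 2: ⌊$202,966 × 125%/10⌋ = $25,370. Book value $177,596.
Year 3: ⌊$177,596 × 125%/10⌋ = $22,199. Book value $155,397.
Year 4: ⌊$155,397 × 125%/10⌋ = $19,424. Book value $135,973.
Year 5: ⌊$135,973 × 125%/10⌋ = $16,996. Book value $118,977.
Year 6: ⌊$118,977 × 125%/10⌋ = $14,872. Book value $104,105.
Year 7: ⌊$104,105 × 125%/10⌋ = $13,013. Book value $91,092.
Year 8: ⌊$91,092 × 125%/10⌋ = $11,386. Book value $79,706.
Year 9: ⌊$79,706 × 125%/10⌋ = $9,963. Book value $69,743.
Year 10 (final): $69,743 − $32,700 = $37,043. Book value $32,700.

$37,043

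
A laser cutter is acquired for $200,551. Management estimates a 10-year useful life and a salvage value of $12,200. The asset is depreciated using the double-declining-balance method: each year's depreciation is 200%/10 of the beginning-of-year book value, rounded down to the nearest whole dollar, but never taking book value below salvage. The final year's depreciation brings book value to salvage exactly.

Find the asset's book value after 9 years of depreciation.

$26,919

Depreciable base = $200,551 − $12,200 = $188,351.
Year 1: ⌊$200,551 × 200%/10⌋ = $40,110. Book value $160,441.
Year 2: ⌊$160,441 × 200%/10⌋ = $32,088. Book value $128,353.
Year 3: ⌊$128,353 × 200%/10⌋ = $25,670. Book value $102,683.
Year 4: ⌊$102,683 × 200%/10⌋ = $20,536. Book value $82,147.
Year 5: ⌊$82,147 × 200%/10⌋ = $16,429. Book value $65,718.
Year 6: ⌊$65,718 × 200%/10⌋ = $13,143. Book value $52,575.
Year 7: ⌊$52,575 × 200%/10⌋ = $10,515. Book value $42,060.
Year 8: ⌊$42,060 × 200%/10⌋ = $8,412. Book value $33,648.
Year 9: ⌊$33,648 × 200%/10⌋ = $6,729. Book value $26,919.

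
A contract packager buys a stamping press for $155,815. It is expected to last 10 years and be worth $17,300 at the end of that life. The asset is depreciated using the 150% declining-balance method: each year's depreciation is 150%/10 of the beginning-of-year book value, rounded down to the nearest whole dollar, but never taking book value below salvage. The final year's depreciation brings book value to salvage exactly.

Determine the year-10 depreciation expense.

Depreciable base = $155,815 − $17,300 = $138,515.
Year 1: ⌊$155,815 × 150%/10⌋ = $23,372. Book value $132,443.
Year 2: ⌊$132,443 × 150%/10⌋ = $19,866. Book value $112,577.
Year 3: ⌊$112,577 × 150%/10⌋ = $16,886. Book value $95,691.
Year 4: ⌊$95,691 × 150%/10⌋ = $14,353. Book value $81,338.
Year 5: ⌊$81,338 × 150%/10⌋ = $12,200. Book value $69,138.
Year 6: ⌊$69,138 × 150%/10⌋ = $10,370. Book value $58,768.
Year 7: ⌊$58,768 × 150%/10⌋ = $8,815. Book value $49,953.
Year 8: ⌊$49,953 × 150%/10⌋ = $7,492. Book value $42,461.
Year 9: ⌊$42,461 × 150%/10⌋ = $6,369. Book value $36,092.
Year 10 (final): $36,092 − $17,300 = $18,792. Book value $17,300.

$18,792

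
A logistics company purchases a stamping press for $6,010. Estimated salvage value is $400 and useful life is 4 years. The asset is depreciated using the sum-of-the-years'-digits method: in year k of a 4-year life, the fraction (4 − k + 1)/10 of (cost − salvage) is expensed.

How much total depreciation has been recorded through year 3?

$5,049

Depreciable base = $6,010 − $400 = $5,610.
Sum of the years' digits = 4+3+2+1 = 10.
Year 1: $5,610 × 4/10 = $2,244. Book value $3,766.
Year 2: $5,610 × 3/10 = $1,683. Book value $2,083.
Year 3: $5,610 × 2/10 = $1,122. Book value $961.
Accumulated through year 3 = $6,010 − $961 = $5,049.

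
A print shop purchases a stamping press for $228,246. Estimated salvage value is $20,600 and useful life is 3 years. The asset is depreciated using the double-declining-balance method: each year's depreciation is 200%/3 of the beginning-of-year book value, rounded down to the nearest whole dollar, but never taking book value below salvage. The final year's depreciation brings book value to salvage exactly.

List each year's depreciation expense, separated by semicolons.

$152,164; $50,721; $4,761

Depreciable base = $228,246 − $20,600 = $207,646.
Year 1: ⌊$228,246 × 200%/3⌋ = $152,164. Book value $76,082.
Year 2: ⌊$76,082 × 200%/3⌋ = $50,721. Book value $25,361.
Year 3 (final): $25,361 − $20,600 = $4,761. Book value $20,600.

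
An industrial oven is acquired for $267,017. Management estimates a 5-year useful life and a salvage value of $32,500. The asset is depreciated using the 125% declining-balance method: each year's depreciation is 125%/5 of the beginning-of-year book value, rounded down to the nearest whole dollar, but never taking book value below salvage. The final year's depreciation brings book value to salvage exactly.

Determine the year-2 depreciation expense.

Depreciable base = $267,017 − $32,500 = $234,517.
Year 1: ⌊$267,017 × 125%/5⌋ = $66,754. Book value $200,263.
Year 2: ⌊$200,263 × 125%/5⌋ = $50,065. Book value $150,198.

$50,065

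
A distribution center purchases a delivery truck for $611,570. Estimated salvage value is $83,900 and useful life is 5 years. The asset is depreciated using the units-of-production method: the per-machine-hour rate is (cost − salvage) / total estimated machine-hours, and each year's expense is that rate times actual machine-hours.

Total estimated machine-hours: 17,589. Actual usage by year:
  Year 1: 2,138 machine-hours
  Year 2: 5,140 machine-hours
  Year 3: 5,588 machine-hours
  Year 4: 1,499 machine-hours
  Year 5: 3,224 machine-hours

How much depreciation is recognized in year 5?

Depreciable base = $611,570 − $83,900 = $527,670.
Rate = $527,670 / 17,589 machine-hours = $30 per machine-hour.
Year 1: 2,138 × $30 = $64,140. Book value $547,430.
Year 2: 5,140 × $30 = $154,200. Book value $393,230.
Year 3: 5,588 × $30 = $167,640. Book value $225,590.
Year 4: 1,499 × $30 = $44,970. Book value $180,620.
Year 5: 3,224 × $30 = $96,720. Book value $83,900.

$96,720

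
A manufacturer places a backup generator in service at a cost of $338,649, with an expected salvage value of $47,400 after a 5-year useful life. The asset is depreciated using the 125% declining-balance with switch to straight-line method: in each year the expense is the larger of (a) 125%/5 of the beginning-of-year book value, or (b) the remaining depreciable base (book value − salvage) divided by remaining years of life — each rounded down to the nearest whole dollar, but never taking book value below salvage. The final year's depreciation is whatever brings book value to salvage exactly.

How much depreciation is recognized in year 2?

Depreciable base = $338,649 − $47,400 = $291,249.
Year 1: DB = ⌊$338,649 × 125%/5⌋ = $84,662; SL = ⌊$291,249/5⌋ = $58,249 → take DB $84,662. Book value $253,987.
Year 2: DB = ⌊$253,987 × 125%/5⌋ = $63,496; SL = ⌊$206,587/4⌋ = $51,646 → take DB $63,496. Book value $190,491.

$63,496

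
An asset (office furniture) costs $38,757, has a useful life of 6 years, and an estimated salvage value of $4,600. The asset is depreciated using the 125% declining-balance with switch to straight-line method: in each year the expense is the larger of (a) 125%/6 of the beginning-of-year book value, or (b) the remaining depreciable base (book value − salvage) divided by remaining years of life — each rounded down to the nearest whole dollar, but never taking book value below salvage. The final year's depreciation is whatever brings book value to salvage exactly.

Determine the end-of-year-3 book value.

Depreciable base = $38,757 − $4,600 = $34,157.
Year 1: DB = ⌊$38,757 × 125%/6⌋ = $8,074; SL = ⌊$34,157/6⌋ = $5,692 → take DB $8,074. Book value $30,683.
Year 2: DB = ⌊$30,683 × 125%/6⌋ = $6,392; SL = ⌊$26,083/5⌋ = $5,216 → take DB $6,392. Book value $24,291.
Year 3: DB = ⌊$24,291 × 125%/6⌋ = $5,060; SL = ⌊$19,691/4⌋ = $4,922 → take DB $5,060. Book value $19,231.

$19,231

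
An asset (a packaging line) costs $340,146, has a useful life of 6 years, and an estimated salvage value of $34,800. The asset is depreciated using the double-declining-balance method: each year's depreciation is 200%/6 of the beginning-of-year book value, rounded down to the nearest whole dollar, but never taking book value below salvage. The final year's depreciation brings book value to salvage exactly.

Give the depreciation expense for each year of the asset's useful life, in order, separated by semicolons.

$113,382; $75,588; $50,392; $33,594; $22,396; $9,994

Depreciable base = $340,146 − $34,800 = $305,346.
Year 1: ⌊$340,146 × 200%/6⌋ = $113,382. Book value $226,764.
Year 2: ⌊$226,764 × 200%/6⌋ = $75,588. Book value $151,176.
Year 3: ⌊$151,176 × 200%/6⌋ = $50,392. Book value $100,784.
Year 4: ⌊$100,784 × 200%/6⌋ = $33,594. Book value $67,190.
Year 5: ⌊$67,190 × 200%/6⌋ = $22,396. Book value $44,794.
Year 6 (final): $44,794 − $34,800 = $9,994. Book value $34,800.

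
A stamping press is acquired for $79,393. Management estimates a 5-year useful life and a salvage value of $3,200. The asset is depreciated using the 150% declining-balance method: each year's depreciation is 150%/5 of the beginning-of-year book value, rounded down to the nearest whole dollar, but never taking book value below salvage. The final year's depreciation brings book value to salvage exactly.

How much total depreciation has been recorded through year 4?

Depreciable base = $79,393 − $3,200 = $76,193.
Year 1: ⌊$79,393 × 150%/5⌋ = $23,817. Book value $55,576.
Year 2: ⌊$55,576 × 150%/5⌋ = $16,672. Book value $38,904.
Year 3: ⌊$38,904 × 150%/5⌋ = $11,671. Book value $27,233.
Year 4: ⌊$27,233 × 150%/5⌋ = $8,169. Book value $19,064.
Accumulated through year 4 = $79,393 − $19,064 = $60,329.

$60,329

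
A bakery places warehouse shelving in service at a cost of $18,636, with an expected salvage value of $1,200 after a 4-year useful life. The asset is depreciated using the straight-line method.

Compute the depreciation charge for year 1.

$4,359

Depreciable base = $18,636 − $1,200 = $17,436.
Annual expense = $17,436 / 4 = $4,359.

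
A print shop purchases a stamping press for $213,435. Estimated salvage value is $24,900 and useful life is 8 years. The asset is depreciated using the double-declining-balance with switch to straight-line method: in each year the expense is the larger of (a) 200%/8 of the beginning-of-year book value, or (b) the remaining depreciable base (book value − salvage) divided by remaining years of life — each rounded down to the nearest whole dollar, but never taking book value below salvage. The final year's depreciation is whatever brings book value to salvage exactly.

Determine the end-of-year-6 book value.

$37,988

Depreciable base = $213,435 − $24,900 = $188,535.
Year 1: DB = ⌊$213,435 × 200%/8⌋ = $53,358; SL = ⌊$188,535/8⌋ = $23,566 → take DB $53,358. Book value $160,077.
Year 2: DB = ⌊$160,077 × 200%/8⌋ = $40,019; SL = ⌊$135,177/7⌋ = $19,311 → take DB $40,019. Book value $120,058.
Year 3: DB = ⌊$120,058 × 200%/8⌋ = $30,014; SL = ⌊$95,158/6⌋ = $15,859 → take DB $30,014. Book value $90,044.
Year 4: DB = ⌊$90,044 × 200%/8⌋ = $22,511; SL = ⌊$65,144/5⌋ = $13,028 → take DB $22,511. Book value $67,533.
Year 5: DB = ⌊$67,533 × 200%/8⌋ = $16,883; SL = ⌊$42,633/4⌋ = $10,658 → take DB $16,883. Book value $50,650.
Year 6: DB = ⌊$50,650 × 200%/8⌋ = $12,662; SL = ⌊$25,750/3⌋ = $8,583 → take DB $12,662. Book value $37,988.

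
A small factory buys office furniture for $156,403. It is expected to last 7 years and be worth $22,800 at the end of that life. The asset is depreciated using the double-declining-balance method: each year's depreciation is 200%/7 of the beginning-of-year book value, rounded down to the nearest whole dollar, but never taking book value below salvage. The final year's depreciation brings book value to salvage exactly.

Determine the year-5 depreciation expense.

$11,632

Depreciable base = $156,403 − $22,800 = $133,603.
Year 1: ⌊$156,403 × 200%/7⌋ = $44,686. Book value $111,717.
Year 2: ⌊$111,717 × 200%/7⌋ = $31,919. Book value $79,798.
Year 3: ⌊$79,798 × 200%/7⌋ = $22,799. Book value $56,999.
Year 4: ⌊$56,999 × 200%/7⌋ = $16,285. Book value $40,714.
Year 5: ⌊$40,714 × 200%/7⌋ = $11,632. Book value $29,082.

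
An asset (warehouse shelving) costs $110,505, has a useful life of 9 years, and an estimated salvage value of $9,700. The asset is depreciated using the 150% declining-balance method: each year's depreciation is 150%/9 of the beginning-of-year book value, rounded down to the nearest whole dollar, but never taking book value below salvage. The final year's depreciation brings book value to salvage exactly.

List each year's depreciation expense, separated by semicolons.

Depreciable base = $110,505 − $9,700 = $100,805.
Year 1: ⌊$110,505 × 150%/9⌋ = $18,417. Book value $92,088.
Year 2: ⌊$92,088 × 150%/9⌋ = $15,348. Book value $76,740.
Year 3: ⌊$76,740 × 150%/9⌋ = $12,790. Book value $63,950.
Year 4: ⌊$63,950 × 150%/9⌋ = $10,658. Book value $53,292.
Year 5: ⌊$53,292 × 150%/9⌋ = $8,882. Book value $44,410.
Year 6: ⌊$44,410 × 150%/9⌋ = $7,401. Book value $37,009.
Year 7: ⌊$37,009 × 150%/9⌋ = $6,168. Book value $30,841.
Year 8: ⌊$30,841 × 150%/9⌋ = $5,140. Book value $25,701.
Year 9 (final): $25,701 − $9,700 = $16,001. Book value $9,700.

$18,417; $15,348; $12,790; $10,658; $8,882; $7,401; $6,168; $5,140; $16,001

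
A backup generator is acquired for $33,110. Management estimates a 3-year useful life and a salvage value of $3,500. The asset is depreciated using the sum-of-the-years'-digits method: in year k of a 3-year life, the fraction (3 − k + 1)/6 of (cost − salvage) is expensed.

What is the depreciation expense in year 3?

Depreciable base = $33,110 − $3,500 = $29,610.
Sum of the years' digits = 3+2+1 = 6.
Year 1: $29,610 × 3/6 = $14,805. Book value $18,305.
Year 2: $29,610 × 2/6 = $9,870. Book value $8,435.
Year 3: $29,610 × 1/6 = $4,935. Book value $3,500.

$4,935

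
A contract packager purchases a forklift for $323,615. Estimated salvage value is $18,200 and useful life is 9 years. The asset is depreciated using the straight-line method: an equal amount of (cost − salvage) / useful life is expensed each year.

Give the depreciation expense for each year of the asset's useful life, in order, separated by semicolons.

Depreciable base = $323,615 − $18,200 = $305,415.
Annual expense = $305,415 / 9 = $33,935.
End of year 1: book value $289,680.
End of year 2: book value $255,745.
End of year 3: book value $221,810.
End of year 4: book value $187,875.
End of year 5: book value $153,940.
End of year 6: book value $120,005.
End of year 7: book value $86,070.
End of year 8: book value $52,135.
End of year 9: book value $18,200.

$33,935; $33,935; $33,935; $33,935; $33,935; $33,935; $33,935; $33,935; $33,935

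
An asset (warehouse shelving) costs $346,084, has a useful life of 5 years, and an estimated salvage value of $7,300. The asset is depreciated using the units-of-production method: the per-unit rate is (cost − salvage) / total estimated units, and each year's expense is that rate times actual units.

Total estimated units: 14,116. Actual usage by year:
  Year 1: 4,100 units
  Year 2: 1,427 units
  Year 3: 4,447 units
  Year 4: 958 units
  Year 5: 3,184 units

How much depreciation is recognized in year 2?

Depreciable base = $346,084 − $7,300 = $338,784.
Rate = $338,784 / 14,116 units = $24 per unit.
Year 1: 4,100 × $24 = $98,400. Book value $247,684.
Year 2: 1,427 × $24 = $34,248. Book value $213,436.

$34,248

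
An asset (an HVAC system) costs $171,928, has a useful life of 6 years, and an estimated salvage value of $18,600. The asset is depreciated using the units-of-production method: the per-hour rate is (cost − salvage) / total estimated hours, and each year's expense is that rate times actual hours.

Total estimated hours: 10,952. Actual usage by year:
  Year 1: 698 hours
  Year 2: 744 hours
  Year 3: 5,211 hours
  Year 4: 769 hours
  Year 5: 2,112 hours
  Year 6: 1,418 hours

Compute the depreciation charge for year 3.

Depreciable base = $171,928 − $18,600 = $153,328.
Rate = $153,328 / 10,952 hours = $14 per hour.
Year 1: 698 × $14 = $9,772. Book value $162,156.
Year 2: 744 × $14 = $10,416. Book value $151,740.
Year 3: 5,211 × $14 = $72,954. Book value $78,786.

$72,954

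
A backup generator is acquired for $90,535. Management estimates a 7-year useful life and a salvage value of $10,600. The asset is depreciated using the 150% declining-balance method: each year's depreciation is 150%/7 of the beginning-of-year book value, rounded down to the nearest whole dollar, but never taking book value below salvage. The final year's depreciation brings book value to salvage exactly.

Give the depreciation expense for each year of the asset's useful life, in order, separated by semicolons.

$19,400; $15,243; $11,976; $9,410; $7,394; $5,809; $10,703

Depreciable base = $90,535 − $10,600 = $79,935.
Year 1: ⌊$90,535 × 150%/7⌋ = $19,400. Book value $71,135.
Year 2: ⌊$71,135 × 150%/7⌋ = $15,243. Book value $55,892.
Year 3: ⌊$55,892 × 150%/7⌋ = $11,976. Book value $43,916.
Year 4: ⌊$43,916 × 150%/7⌋ = $9,410. Book value $34,506.
Year 5: ⌊$34,506 × 150%/7⌋ = $7,394. Book value $27,112.
Year 6: ⌊$27,112 × 150%/7⌋ = $5,809. Book value $21,303.
Year 7 (final): $21,303 − $10,600 = $10,703. Book value $10,600.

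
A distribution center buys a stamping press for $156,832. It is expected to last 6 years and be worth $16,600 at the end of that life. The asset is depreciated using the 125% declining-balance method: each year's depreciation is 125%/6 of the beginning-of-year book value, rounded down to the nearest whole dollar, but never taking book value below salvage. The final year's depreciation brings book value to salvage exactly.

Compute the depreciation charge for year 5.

$12,834

Depreciable base = $156,832 − $16,600 = $140,232.
Year 1: ⌊$156,832 × 125%/6⌋ = $32,673. Book value $124,159.
Year 2: ⌊$124,159 × 125%/6⌋ = $25,866. Book value $98,293.
Year 3: ⌊$98,293 × 125%/6⌋ = $20,477. Book value $77,816.
Year 4: ⌊$77,816 × 125%/6⌋ = $16,211. Book value $61,605.
Year 5: ⌊$61,605 × 125%/6⌋ = $12,834. Book value $48,771.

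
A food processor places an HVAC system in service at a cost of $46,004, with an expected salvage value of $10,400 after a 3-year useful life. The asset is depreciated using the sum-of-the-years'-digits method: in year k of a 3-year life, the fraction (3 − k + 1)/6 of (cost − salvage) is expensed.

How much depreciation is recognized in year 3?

$5,934

Depreciable base = $46,004 − $10,400 = $35,604.
Sum of the years' digits = 3+2+1 = 6.
Year 1: $35,604 × 3/6 = $17,802. Book value $28,202.
Year 2: $35,604 × 2/6 = $11,868. Book value $16,334.
Year 3: $35,604 × 1/6 = $5,934. Book value $10,400.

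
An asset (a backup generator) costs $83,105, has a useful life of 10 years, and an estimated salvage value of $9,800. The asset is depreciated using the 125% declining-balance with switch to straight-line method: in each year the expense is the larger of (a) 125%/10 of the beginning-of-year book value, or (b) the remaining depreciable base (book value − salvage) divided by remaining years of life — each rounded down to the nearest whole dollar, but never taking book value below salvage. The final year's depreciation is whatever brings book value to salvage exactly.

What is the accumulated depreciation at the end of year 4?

Depreciable base = $83,105 − $9,800 = $73,305.
Year 1: DB = ⌊$83,105 × 125%/10⌋ = $10,388; SL = ⌊$73,305/10⌋ = $7,330 → take DB $10,388. Book value $72,717.
Year 2: DB = ⌊$72,717 × 125%/10⌋ = $9,089; SL = ⌊$62,917/9⌋ = $6,990 → take DB $9,089. Book value $63,628.
Year 3: DB = ⌊$63,628 × 125%/10⌋ = $7,953; SL = ⌊$53,828/8⌋ = $6,728 → take DB $7,953. Book value $55,675.
Year 4: DB = ⌊$55,675 × 125%/10⌋ = $6,959; SL = ⌊$45,875/7⌋ = $6,553 → take DB $6,959. Book value $48,716.
Accumulated through year 4 = $83,105 − $48,716 = $34,389.

$34,389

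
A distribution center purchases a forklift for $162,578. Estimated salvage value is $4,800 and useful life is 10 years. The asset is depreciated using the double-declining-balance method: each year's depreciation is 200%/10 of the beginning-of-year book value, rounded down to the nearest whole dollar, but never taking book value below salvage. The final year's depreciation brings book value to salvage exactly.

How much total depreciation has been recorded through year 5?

$109,303

Depreciable base = $162,578 − $4,800 = $157,778.
Year 1: ⌊$162,578 × 200%/10⌋ = $32,515. Book value $130,063.
Year 2: ⌊$130,063 × 200%/10⌋ = $26,012. Book value $104,051.
Year 3: ⌊$104,051 × 200%/10⌋ = $20,810. Book value $83,241.
Year 4: ⌊$83,241 × 200%/10⌋ = $16,648. Book value $66,593.
Year 5: ⌊$66,593 × 200%/10⌋ = $13,318. Book value $53,275.
Accumulated through year 5 = $162,578 − $53,275 = $109,303.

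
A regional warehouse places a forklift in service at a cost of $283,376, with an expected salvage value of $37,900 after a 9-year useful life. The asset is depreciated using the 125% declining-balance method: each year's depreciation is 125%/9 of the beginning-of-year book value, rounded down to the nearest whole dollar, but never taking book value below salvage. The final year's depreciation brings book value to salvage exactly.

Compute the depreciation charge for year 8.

$13,818

Depreciable base = $283,376 − $37,900 = $245,476.
Year 1: ⌊$283,376 × 125%/9⌋ = $39,357. Book value $244,019.
Year 2: ⌊$244,019 × 125%/9⌋ = $33,891. Book value $210,128.
Year 3: ⌊$210,128 × 125%/9⌋ = $29,184. Book value $180,944.
Year 4: ⌊$180,944 × 125%/9⌋ = $25,131. Book value $155,813.
Year 5: ⌊$155,813 × 125%/9⌋ = $21,640. Book value $134,173.
Year 6: ⌊$134,173 × 125%/9⌋ = $18,635. Book value $115,538.
Year 7: ⌊$115,538 × 125%/9⌋ = $16,046. Book value $99,492.
Year 8: ⌊$99,492 × 125%/9⌋ = $13,818. Book value $85,674.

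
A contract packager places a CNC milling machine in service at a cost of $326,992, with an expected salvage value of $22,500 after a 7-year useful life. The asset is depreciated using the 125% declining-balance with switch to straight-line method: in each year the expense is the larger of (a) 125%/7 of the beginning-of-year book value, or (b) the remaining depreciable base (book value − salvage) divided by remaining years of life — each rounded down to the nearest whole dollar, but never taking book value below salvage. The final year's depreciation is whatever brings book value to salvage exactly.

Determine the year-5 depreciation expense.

Depreciable base = $326,992 − $22,500 = $304,492.
Year 1: DB = ⌊$326,992 × 125%/7⌋ = $58,391; SL = ⌊$304,492/7⌋ = $43,498 → take DB $58,391. Book value $268,601.
Year 2: DB = ⌊$268,601 × 125%/7⌋ = $47,964; SL = ⌊$246,101/6⌋ = $41,016 → take DB $47,964. Book value $220,637.
Year 3: DB = ⌊$220,637 × 125%/7⌋ = $39,399; SL = ⌊$198,137/5⌋ = $39,627 → take SL $39,627. Book value $181,010.
Year 4: DB = ⌊$181,010 × 125%/7⌋ = $32,323; SL = ⌊$158,510/4⌋ = $39,627 → take SL $39,627. Book value $141,383.
Year 5: DB = ⌊$141,383 × 125%/7⌋ = $25,246; SL = ⌊$118,883/3⌋ = $39,627 → take SL $39,627. Book value $101,756.

$39,627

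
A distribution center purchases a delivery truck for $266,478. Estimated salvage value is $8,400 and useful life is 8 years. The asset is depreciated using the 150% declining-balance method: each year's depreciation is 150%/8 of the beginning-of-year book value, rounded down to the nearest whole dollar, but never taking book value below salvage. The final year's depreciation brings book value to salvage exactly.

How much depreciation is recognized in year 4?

Depreciable base = $266,478 − $8,400 = $258,078.
Year 1: ⌊$266,478 × 150%/8⌋ = $49,964. Book value $216,514.
Year 2: ⌊$216,514 × 150%/8⌋ = $40,596. Book value $175,918.
Year 3: ⌊$175,918 × 150%/8⌋ = $32,984. Book value $142,934.
Year 4: ⌊$142,934 × 150%/8⌋ = $26,800. Book value $116,134.

$26,800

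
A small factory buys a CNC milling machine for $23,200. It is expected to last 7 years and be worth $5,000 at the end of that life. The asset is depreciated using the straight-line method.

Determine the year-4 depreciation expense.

Depreciable base = $23,200 − $5,000 = $18,200.
Annual expense = $18,200 / 7 = $2,600.

$2,600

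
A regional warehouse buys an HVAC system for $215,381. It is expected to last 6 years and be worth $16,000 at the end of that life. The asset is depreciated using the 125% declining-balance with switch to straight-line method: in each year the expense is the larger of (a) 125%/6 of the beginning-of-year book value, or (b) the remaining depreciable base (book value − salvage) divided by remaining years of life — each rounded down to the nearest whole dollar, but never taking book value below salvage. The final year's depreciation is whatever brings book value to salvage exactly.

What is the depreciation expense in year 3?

$29,747

Depreciable base = $215,381 − $16,000 = $199,381.
Year 1: DB = ⌊$215,381 × 125%/6⌋ = $44,871; SL = ⌊$199,381/6⌋ = $33,230 → take DB $44,871. Book value $170,510.
Year 2: DB = ⌊$170,510 × 125%/6⌋ = $35,522; SL = ⌊$154,510/5⌋ = $30,902 → take DB $35,522. Book value $134,988.
Year 3: DB = ⌊$134,988 × 125%/6⌋ = $28,122; SL = ⌊$118,988/4⌋ = $29,747 → take SL $29,747. Book value $105,241.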